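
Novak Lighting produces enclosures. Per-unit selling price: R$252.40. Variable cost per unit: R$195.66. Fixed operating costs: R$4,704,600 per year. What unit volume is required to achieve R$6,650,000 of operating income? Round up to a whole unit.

200,117 enclosures

Each unit contributes R$252.40 − R$195.66 = R$56.74.
Need Q such that Q × R$56.74 − R$4,704,600 = R$6,650,000, i.e. Q = R$11,354,600 / R$56.74 = 200,116.32 → 200,117.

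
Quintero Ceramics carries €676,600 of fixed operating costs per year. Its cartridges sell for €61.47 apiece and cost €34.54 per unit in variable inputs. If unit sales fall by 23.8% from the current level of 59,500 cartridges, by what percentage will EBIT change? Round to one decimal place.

Contribution at this volume is 59,500 × €26.93 = €1,602,335.00.
Subtracting fixed costs: EBIT = €1,602,335.00 − €676,600 = €925,735.00.
DOL = contribution ÷ EBIT = €1,602,335.00 ÷ €925,735.00 = 1.7309.
So EBIT moves 1.7309 × (-23.8%) = -41.2%.

-41.2%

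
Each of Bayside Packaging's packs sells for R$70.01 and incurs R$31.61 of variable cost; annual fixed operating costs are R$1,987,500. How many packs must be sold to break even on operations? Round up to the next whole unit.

51,758 packs

Unit CM = price − variable cost = R$70.01 − R$31.61 = R$38.40.
Break-even Q = R$1,987,500 / R$38.40 = 51,757.81 → 51,758 packs.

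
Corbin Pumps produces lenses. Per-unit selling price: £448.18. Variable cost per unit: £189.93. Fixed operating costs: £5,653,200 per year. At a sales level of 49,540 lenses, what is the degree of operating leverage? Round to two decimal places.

Total contribution margin = 49,540 × £258.25 = £12,793,705.00.
EBIT = £12,793,705.00 − £5,653,200 = £7,140,505.00.
Degree of operating leverage = £12,793,705.00 / £7,140,505.00 = 1.7917.

1.79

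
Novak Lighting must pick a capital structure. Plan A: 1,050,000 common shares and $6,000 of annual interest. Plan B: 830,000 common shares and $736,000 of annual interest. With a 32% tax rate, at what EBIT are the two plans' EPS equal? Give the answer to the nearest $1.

$3,490,091

Set EPS_A = EPS_B: (EBIT − $6,000)(1 − 0.32) ÷ 1,050,000 = (EBIT − $736,000)(1 − 0.32) ÷ 830,000.
The (1 − t) factor cancels: (EBIT − 6,000) × 830,000 = (EBIT − 736,000) × 1,050,000.
Solving, EBIT = (736,000·1,050,000 − 6,000·830,000) / (1,050,000 − 830,000) = 767,820,000,000 / 220,000 = 3,490,090.91.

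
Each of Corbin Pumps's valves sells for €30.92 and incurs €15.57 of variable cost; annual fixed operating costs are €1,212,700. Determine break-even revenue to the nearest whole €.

Contribution margin per unit = €30.92 − €15.57 = €15.35, a CM ratio of €15.35 ÷ €30.92 = 0.4964.
Break-even sales = FC ÷ CM ratio = €1,212,700 × €30.92 / €15.35 = €2,442,781.

€2,442,781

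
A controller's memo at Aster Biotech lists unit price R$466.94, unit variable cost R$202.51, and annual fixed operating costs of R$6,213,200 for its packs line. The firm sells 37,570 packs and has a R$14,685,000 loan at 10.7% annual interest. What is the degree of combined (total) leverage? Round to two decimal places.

4.62

Total contribution margin = 37,570 × R$264.43 = R$9,934,635.10.
EBIT = R$9,934,635.10 − R$6,213,200 = R$3,721,435.10. Interest = R$1,571,295.00, so EBIT − I = R$2,150,140.10.
DCL = contribution ÷ (EBIT − I) = R$9,934,635.10 ÷ R$2,150,140.10 = 4.6205.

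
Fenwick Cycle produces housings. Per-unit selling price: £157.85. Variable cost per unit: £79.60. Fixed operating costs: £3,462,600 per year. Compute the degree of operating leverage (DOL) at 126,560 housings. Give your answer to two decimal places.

Total contribution margin = 126,560 × £78.25 = £9,903,320.00.
Operating income = contribution − fixed costs = £9,903,320.00 − £3,462,600 = £6,440,720.00.
Degree of operating leverage = £9,903,320.00 / £6,440,720.00 = 1.5376.

1.54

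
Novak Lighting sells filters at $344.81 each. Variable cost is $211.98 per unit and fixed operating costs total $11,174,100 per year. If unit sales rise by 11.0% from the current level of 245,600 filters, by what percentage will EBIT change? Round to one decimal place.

Contribution at this volume is 245,600 × $132.83 = $32,623,048.00.
Operating income = contribution − fixed costs = $32,623,048.00 − $11,174,100 = $21,448,948.00.
DOL = contribution ÷ EBIT = $32,623,048.00 ÷ $21,448,948.00 = 1.5210.
%ΔEBIT = DOL × %ΔSales = 1.5210 × +11.0% = +16.7%.

+16.7%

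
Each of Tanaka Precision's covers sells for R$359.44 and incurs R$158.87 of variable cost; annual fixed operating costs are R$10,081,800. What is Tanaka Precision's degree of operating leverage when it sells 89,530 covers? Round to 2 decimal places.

2.28

Total contribution margin = 89,530 × R$200.57 = R$17,957,032.10.
EBIT = R$17,957,032.10 − R$10,081,800 = R$7,875,232.10.
So DOL = total CM / EBIT = R$17,957,032.10 / R$7,875,232.10 = 2.2802.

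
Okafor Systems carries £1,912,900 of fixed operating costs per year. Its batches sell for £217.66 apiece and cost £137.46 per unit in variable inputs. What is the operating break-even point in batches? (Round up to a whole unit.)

23,852 batches

Each unit contributes £217.66 − £137.46 = £80.20.
Break-even Q = £1,912,900 / £80.20 = 23,851.62 → 23,852 batches.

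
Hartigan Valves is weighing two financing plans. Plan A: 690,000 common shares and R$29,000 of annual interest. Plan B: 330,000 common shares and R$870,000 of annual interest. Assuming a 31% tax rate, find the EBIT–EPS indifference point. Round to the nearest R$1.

R$1,640,917

Set EPS_A = EPS_B: (EBIT − R$29,000)(1 − 0.31) ÷ 690,000 = (EBIT − R$870,000)(1 − 0.31) ÷ 330,000.
The (1 − t) factor cancels: (EBIT − 29,000) × 330,000 = (EBIT − 870,000) × 690,000.
EBIT × (690,000 − 330,000) = 870,000 × 690,000 − 29,000 × 330,000 = 590,730,000,000, so EBIT = 590,730,000,000 ÷ 360,000 = 1,640,916.67.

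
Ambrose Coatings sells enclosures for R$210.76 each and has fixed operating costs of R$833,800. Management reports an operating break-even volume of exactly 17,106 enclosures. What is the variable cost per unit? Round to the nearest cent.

R$162.02

At break-even, FC = Q × (P − VC), so P − VC = R$833,800 ÷ 17,106 = R$48.7431.
Hence VC = price − CM = R$210.76 − R$48.7431 = R$162.02.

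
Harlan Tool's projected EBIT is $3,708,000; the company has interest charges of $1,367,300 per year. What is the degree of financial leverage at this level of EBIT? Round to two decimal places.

Interest = $1,367,300.00.
Degree of financial leverage = EBIT / (EBIT − interest) = $3,708,000 / $2,340,700.00 = 1.5841.

1.58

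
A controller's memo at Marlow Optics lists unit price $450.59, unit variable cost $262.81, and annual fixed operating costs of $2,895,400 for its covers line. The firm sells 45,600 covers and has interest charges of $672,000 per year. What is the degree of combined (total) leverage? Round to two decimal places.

Contribution at this volume is 45,600 × $187.78 = $8,562,768.00.
Subtracting fixed costs: EBIT = $8,562,768.00 − $2,895,400 = $5,667,368.00. Interest = $672,000.00.
DOL = $8,562,768.00 ÷ $5,667,368.00 = 1.5109; DFL = $5,667,368.00 ÷ $4,995,368.00 = 1.1345.
DCL = DOL × DFL = 1.5109 × 1.1345 = 1.7141.

1.71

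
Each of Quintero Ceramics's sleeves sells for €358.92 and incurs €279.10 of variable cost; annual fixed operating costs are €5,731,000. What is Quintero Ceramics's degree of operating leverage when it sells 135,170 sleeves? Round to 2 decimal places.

At 135,170 units, contribution = 135,170 × €79.82 = €10,789,269.40.
Subtracting fixed costs: EBIT = €10,789,269.40 − €5,731,000 = €5,058,269.40.
DOL = contribution ÷ EBIT = €10,789,269.40 ÷ €5,058,269.40 = 2.1330.

2.13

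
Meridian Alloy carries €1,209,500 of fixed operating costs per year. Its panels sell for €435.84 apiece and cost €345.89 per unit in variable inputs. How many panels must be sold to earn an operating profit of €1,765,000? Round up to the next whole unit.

Contribution margin per unit = €435.84 − €345.89 = €89.95.
Units = (FC + target) / CM = (€1,209,500 + €1,765,000) / €89.95 = 33,068.37, so 33,069 panels.

33,069 panels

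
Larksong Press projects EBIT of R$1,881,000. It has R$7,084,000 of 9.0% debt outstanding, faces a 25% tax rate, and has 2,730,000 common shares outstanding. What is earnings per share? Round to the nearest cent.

R$0.34

Interest = R$637,560.00, so EBT = R$1,881,000 − R$637,560.00 = R$1,243,440.00.
Net income = R$1,243,440.00 × (1 − 0.25) = R$932,580.00.
EPS = R$932,580.00 ÷ 2,730,000 = R$0.34.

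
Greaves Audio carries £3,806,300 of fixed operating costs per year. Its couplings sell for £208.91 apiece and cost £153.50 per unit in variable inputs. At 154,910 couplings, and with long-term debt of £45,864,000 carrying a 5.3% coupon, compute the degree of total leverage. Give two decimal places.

Total contribution margin = 154,910 × £55.41 = £8,583,563.10.
Operating income = contribution − fixed costs = £8,583,563.10 − £3,806,300 = £4,777,263.10. Interest = £2,430,792.00.
DOL = £8,583,563.10 ÷ £4,777,263.10 = 1.7968; DFL = £4,777,263.10 ÷ £2,346,471.10 = 2.0359.
DCL = DOL × DFL = 1.7968 × 2.0359 = 3.6581.

3.66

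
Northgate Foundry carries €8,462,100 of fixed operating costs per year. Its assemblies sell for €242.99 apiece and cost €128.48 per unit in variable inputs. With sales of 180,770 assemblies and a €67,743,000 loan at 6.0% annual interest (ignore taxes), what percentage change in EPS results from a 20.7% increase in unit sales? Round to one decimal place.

At 180,770 units, contribution = 180,770 × €114.51 = €20,699,972.70.
Operating income = contribution − fixed costs = €20,699,972.70 − €8,462,100 = €12,237,872.70.
After interest of €4,064,580.00, pre-tax earnings = €8,173,292.70.
DCL = total CM / (EBIT − I) = €20,699,972.70 / €8,173,292.70 = 2.5326.
%ΔEPS = DCL × %ΔSales = 2.5326 × +20.7% = +52.4%.

+52.4%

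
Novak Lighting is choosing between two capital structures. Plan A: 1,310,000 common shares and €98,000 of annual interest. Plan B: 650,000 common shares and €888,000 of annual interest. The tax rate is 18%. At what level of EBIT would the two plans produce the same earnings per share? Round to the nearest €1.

Set EPS_A = EPS_B: (EBIT − €98,000)(1 − 0.18) ÷ 1,310,000 = (EBIT − €888,000)(1 − 0.18) ÷ 650,000.
Cancelling (1 − t) and cross-multiplying: 650,000·(EBIT − 98,000) = 1,310,000·(EBIT − 888,000).
Solving, EBIT = (888,000·1,310,000 − 98,000·650,000) / (1,310,000 − 650,000) = 1,099,580,000,000 / 660,000 = 1,666,030.30.

€1,666,030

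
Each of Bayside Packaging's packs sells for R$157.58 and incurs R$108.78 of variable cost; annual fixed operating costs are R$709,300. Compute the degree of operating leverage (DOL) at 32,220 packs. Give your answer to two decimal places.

Contribution at this volume is 32,220 × R$48.80 = R$1,572,336.00.
Subtracting fixed costs: EBIT = R$1,572,336.00 − R$709,300 = R$863,036.00.
DOL = contribution ÷ EBIT = R$1,572,336.00 ÷ R$863,036.00 = 1.8219.

1.82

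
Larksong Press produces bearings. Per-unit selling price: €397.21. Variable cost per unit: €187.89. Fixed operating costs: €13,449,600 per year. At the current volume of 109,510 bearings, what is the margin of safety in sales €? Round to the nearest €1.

Each unit contributes €397.21 − €187.89 = €209.32. Break-even units = €13,449,600 ÷ €209.32 = 64,253.77; break-even revenue = 64,253.77 × €397.21 = €25,522,241.62.
Current sales = 109,510 × €397.21 = €43,498,467.10.
Margin of safety = €43,498,467.10 − €25,522,241.62 = €17,976,225.

€17,976,225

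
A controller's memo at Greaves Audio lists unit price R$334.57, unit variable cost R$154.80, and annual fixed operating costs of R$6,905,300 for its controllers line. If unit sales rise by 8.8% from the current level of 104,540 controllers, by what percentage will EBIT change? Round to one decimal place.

+13.9%

At 104,540 units, contribution = 104,540 × R$179.77 = R$18,793,155.80.
Operating income = contribution − fixed costs = R$18,793,155.80 − R$6,905,300 = R$11,887,855.80.
Degree of operating leverage = R$18,793,155.80 / R$11,887,855.80 = 1.5809.
Operating income changes by 1.5809 × +8.8% = +13.9%.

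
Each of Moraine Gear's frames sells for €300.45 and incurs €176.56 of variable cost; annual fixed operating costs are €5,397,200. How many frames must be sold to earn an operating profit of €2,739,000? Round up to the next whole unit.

Unit CM = price − variable cost = €300.45 − €176.56 = €123.89.
Units = (FC + target) / CM = (€5,397,200 + €2,739,000) / €123.89 = 65,672.77, so 65,673 frames.

65,673 frames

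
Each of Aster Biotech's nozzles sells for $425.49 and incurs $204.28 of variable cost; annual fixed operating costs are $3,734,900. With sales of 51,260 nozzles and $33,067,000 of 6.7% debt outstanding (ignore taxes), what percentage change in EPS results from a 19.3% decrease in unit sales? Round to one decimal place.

Contribution at this volume is 51,260 × $221.21 = $11,339,224.60.
Subtracting fixed costs: EBIT = $11,339,224.60 − $3,734,900 = $7,604,324.60.
Interest = $2,215,489.00, so EBIT − I = $5,388,835.60.
Degree of combined leverage = contribution ÷ (EBIT − I) = $11,339,224.60 ÷ $5,388,835.60 = 2.1042.
EPS therefore changes by 2.1042 × (-19.3%) = -40.6%.

-40.6%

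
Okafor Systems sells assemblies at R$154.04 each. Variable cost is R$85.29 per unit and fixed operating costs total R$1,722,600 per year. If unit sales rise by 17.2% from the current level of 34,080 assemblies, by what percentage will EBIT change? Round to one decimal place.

Total contribution margin = 34,080 × R$68.75 = R$2,343,000.00.
Subtracting fixed costs: EBIT = R$2,343,000.00 − R$1,722,600 = R$620,400.00.
Degree of operating leverage = R$2,343,000.00 / R$620,400.00 = 3.7766.
%ΔEBIT = DOL × %ΔSales = 3.7766 × +17.2% = +65.0%.

+65.0%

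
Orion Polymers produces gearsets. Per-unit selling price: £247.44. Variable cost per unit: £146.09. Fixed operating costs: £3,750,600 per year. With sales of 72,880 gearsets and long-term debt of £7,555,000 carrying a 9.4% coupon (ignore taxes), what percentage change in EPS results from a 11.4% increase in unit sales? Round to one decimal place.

Contribution at this volume is 72,880 × £101.35 = £7,386,388.00.
EBIT = £7,386,388.00 − £3,750,600 = £3,635,788.00.
After interest of £710,170.00, pre-tax earnings = £2,925,618.00.
DCL = total CM / (EBIT − I) = £7,386,388.00 / £2,925,618.00 = 2.5247.
EPS therefore changes by 2.5247 × (+11.4%) = +28.8%.

+28.8%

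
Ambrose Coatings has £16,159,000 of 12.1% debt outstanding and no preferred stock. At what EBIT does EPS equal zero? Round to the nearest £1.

£1,955,239

Annual interest = 12.1% × £16,159,000 = £1,955,239.00.
With no preferred dividends, EPS = 0 when EBIT exactly covers interest, so the financial break-even EBIT is £1,955,239.00.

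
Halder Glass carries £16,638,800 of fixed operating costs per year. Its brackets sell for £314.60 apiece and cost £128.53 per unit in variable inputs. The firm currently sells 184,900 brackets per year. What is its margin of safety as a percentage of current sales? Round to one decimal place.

51.6%

Unit CM = price − variable cost = £314.60 − £128.53 = £186.07. Break-even units = £16,638,800 ÷ £186.07 = 89,422.26; break-even revenue = 89,422.26 × £314.60 = £28,132,243.13.
Actual sales revenue = 184,900 × £314.60 = £58,169,540.00.
Margin of safety = (£58,169,540.00 − £28,132,243.13) ÷ £58,169,540.00 = 51.6%.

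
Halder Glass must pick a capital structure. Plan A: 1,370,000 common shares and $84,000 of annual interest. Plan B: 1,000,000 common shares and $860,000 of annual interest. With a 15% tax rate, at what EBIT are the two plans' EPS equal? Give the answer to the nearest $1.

$2,957,297

At indifference, (EBIT − 84,000)(1 − t)/1,370,000 = (EBIT − 860,000)(1 − t)/1,000,000.
Cancelling (1 − t) and cross-multiplying: 1,000,000·(EBIT − 84,000) = 1,370,000·(EBIT − 860,000).
EBIT × (1,370,000 − 1,000,000) = 860,000 × 1,370,000 − 84,000 × 1,000,000 = 1,094,200,000,000, so EBIT = 1,094,200,000,000 ÷ 370,000 = 2,957,297.30.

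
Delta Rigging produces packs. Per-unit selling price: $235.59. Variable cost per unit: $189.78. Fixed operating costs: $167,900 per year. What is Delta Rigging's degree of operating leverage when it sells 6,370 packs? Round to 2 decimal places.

2.36

Contribution at this volume is 6,370 × $45.81 = $291,809.70.
EBIT = $291,809.70 − $167,900 = $123,909.70.
Degree of operating leverage = $291,809.70 / $123,909.70 = 2.3550.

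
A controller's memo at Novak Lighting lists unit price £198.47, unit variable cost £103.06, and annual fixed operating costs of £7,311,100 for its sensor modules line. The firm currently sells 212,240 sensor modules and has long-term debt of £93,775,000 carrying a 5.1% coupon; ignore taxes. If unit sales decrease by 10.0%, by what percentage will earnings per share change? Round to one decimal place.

Total contribution margin = 212,240 × £95.41 = £20,249,818.40.
Operating income = contribution − fixed costs = £20,249,818.40 − £7,311,100 = £12,938,718.40.
After interest of £4,782,525.00, pre-tax earnings = £8,156,193.40.
DCL = total CM / (EBIT − I) = £20,249,818.40 / £8,156,193.40 = 2.4828.
%ΔEPS = DCL × %ΔSales = 2.4828 × -10.0% = -24.8%.

-24.8%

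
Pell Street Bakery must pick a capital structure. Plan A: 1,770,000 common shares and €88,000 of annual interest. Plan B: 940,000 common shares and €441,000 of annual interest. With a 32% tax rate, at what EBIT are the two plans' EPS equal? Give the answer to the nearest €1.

€840,783

At indifference, (EBIT − 88,000)(1 − t)/1,770,000 = (EBIT − 441,000)(1 − t)/940,000.
Cancelling (1 − t) and cross-multiplying: 940,000·(EBIT − 88,000) = 1,770,000·(EBIT − 441,000).
Solving, EBIT = (441,000·1,770,000 − 88,000·940,000) / (1,770,000 − 940,000) = 697,850,000,000 / 830,000 = 840,783.13.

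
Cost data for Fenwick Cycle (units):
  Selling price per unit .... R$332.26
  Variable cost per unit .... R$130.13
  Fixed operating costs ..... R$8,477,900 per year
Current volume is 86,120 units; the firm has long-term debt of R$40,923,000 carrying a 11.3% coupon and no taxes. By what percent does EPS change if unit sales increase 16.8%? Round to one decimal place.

Contribution at this volume is 86,120 × R$202.13 = R$17,407,435.60.
Subtracting fixed costs: EBIT = R$17,407,435.60 − R$8,477,900 = R$8,929,535.60.
Interest = R$4,624,299.00, so EBIT − I = R$4,305,236.60.
Degree of combined leverage = contribution ÷ (EBIT − I) = R$17,407,435.60 ÷ R$4,305,236.60 = 4.0433.
EPS therefore changes by 4.0433 × (+16.8%) = +67.9%.

+67.9%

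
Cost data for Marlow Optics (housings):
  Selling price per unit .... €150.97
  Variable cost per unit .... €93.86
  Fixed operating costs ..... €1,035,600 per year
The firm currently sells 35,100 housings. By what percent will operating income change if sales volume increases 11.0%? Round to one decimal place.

At 35,100 units, contribution = 35,100 × €57.11 = €2,004,561.00.
Operating income = contribution − fixed costs = €2,004,561.00 − €1,035,600 = €968,961.00.
Degree of operating leverage = €2,004,561.00 / €968,961.00 = 2.0688.
So EBIT moves 2.0688 × (+11.0%) = +22.8%.

+22.8%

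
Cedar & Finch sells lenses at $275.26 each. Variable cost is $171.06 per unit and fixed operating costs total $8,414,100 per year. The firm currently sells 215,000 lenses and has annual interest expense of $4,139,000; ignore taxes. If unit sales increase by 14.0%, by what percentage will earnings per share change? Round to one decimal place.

+31.8%

Total contribution margin = 215,000 × $104.20 = $22,403,000.00.
EBIT = $22,403,000.00 − $8,414,100 = $13,988,900.00.
After interest of $4,139,000.00, pre-tax earnings = $9,849,900.00.
Degree of combined leverage = contribution ÷ (EBIT − I) = $22,403,000.00 ÷ $9,849,900.00 = 2.2744.
EPS therefore changes by 2.2744 × (+14.0%) = +31.8%.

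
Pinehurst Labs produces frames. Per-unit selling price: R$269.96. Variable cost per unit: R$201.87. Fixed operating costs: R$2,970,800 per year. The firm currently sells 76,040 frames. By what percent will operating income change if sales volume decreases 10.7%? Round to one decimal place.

-25.1%

At 76,040 units, contribution = 76,040 × R$68.09 = R$5,177,563.60.
Operating income = contribution − fixed costs = R$5,177,563.60 − R$2,970,800 = R$2,206,763.60.
DOL = contribution ÷ EBIT = R$5,177,563.60 ÷ R$2,206,763.60 = 2.3462.
%ΔEBIT = DOL × %ΔSales = 2.3462 × -10.7% = -25.1%.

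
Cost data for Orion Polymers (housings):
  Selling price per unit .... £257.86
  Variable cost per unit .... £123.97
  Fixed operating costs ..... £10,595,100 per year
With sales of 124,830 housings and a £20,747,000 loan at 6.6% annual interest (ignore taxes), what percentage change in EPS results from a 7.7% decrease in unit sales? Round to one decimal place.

At 124,830 units, contribution = 124,830 × £133.89 = £16,713,488.70.
EBIT = £16,713,488.70 − £10,595,100 = £6,118,388.70.
Interest = £1,369,302.00, so EBIT − I = £4,749,086.70.
Degree of combined leverage = contribution ÷ (EBIT − I) = £16,713,488.70 ÷ £4,749,086.70 = 3.5193.
EPS therefore changes by 3.5193 × (-7.7%) = -27.1%.

-27.1%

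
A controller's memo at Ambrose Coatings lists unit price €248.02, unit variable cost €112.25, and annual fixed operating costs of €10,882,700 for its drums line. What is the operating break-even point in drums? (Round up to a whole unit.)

Each unit contributes €248.02 − €112.25 = €135.77.
Break-even Q = €10,882,700 / €135.77 = 80,155.41 → 80,156 drums.

80,156 drums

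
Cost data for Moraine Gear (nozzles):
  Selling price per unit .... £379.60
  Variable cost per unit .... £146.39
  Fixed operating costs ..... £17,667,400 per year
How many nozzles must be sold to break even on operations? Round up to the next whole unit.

Contribution margin per unit = £379.60 − £146.39 = £233.21.
Units to break even: £17,667,400 ÷ £233.21 = 75,757.47, rounded up to 75,758.

75,758 nozzles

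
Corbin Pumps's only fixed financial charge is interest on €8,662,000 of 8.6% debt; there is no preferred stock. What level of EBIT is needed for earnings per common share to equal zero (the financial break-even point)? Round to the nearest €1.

Annual interest = 8.6% × €8,662,000 = €744,932.00.
With no preferred dividends, EPS = 0 when EBIT exactly covers interest, so the financial break-even EBIT is €744,932.00.

€744,932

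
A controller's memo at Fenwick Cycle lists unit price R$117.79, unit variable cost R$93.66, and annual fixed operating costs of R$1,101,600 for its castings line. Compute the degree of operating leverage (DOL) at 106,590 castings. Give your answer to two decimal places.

At 106,590 units, contribution = 106,590 × R$24.13 = R$2,572,016.70.
Operating income = contribution − fixed costs = R$2,572,016.70 − R$1,101,600 = R$1,470,416.70.
Degree of operating leverage = R$2,572,016.70 / R$1,470,416.70 = 1.7492.

1.75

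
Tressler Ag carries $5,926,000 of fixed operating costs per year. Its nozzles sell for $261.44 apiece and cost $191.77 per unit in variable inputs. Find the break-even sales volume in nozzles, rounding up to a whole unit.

85,059 nozzles

Unit CM = price − variable cost = $261.44 − $191.77 = $69.67.
Units to break even: $5,926,000 ÷ $69.67 = 85,058.13, rounded up to 85,059.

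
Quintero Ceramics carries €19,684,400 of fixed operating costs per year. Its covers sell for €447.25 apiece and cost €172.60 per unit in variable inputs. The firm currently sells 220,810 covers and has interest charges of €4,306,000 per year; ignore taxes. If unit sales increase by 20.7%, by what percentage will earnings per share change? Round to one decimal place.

At 220,810 units, contribution = 220,810 × €274.65 = €60,645,466.50.
Operating income = contribution − fixed costs = €60,645,466.50 − €19,684,400 = €40,961,066.50.
Interest = €4,306,000.00, so EBIT − I = €36,655,066.50.
DCL = total CM / (EBIT − I) = €60,645,466.50 / €36,655,066.50 = 1.6545.
%ΔEPS = DCL × %ΔSales = 1.6545 × +20.7% = +34.2%.

+34.2%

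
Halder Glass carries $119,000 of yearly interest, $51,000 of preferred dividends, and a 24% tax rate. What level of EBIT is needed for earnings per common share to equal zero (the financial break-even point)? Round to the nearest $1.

Preferred dividends are paid after tax, so their pre-tax equivalent is $51,000 ÷ (1 − 0.24) = $67,105.26.
Financial break-even EBIT = interest + D_p ÷ (1 − t) = $119,000 + $67,105.26 = $186,105.26.

$186,105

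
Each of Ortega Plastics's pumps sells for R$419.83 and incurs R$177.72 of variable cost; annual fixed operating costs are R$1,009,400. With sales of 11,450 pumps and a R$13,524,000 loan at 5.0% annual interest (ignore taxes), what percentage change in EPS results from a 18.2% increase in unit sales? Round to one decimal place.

+46.4%

At 11,450 units, contribution = 11,450 × R$242.11 = R$2,772,159.50.
EBIT = R$2,772,159.50 − R$1,009,400 = R$1,762,759.50.
After interest of R$676,200.00, pre-tax earnings = R$1,086,559.50.
Degree of combined leverage = contribution ÷ (EBIT − I) = R$2,772,159.50 ÷ R$1,086,559.50 = 2.5513.
%ΔEPS = DCL × %ΔSales = 2.5513 × +18.2% = +46.4%.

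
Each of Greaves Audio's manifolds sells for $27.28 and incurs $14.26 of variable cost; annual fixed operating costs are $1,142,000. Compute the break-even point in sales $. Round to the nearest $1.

CM per unit = $27.28 − $14.26 = $13.02; CM ratio = $13.02 / $27.28 = 0.4773.
Break-even revenue = fixed costs × price ÷ CM = $1,142,000 × $27.28 ÷ $13.02 = $2,392,762.

$2,392,762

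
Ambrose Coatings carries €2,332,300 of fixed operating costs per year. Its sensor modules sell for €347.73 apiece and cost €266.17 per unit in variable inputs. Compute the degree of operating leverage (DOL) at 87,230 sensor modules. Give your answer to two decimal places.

1.49

Total contribution margin = 87,230 × €81.56 = €7,114,478.80.
Operating income = contribution − fixed costs = €7,114,478.80 − €2,332,300 = €4,782,178.80.
Degree of operating leverage = €7,114,478.80 / €4,782,178.80 = 1.4877.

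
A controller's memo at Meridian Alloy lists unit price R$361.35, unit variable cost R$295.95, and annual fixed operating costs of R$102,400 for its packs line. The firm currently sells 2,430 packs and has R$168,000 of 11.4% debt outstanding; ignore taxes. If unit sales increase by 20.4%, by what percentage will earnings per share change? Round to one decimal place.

Contribution at this volume is 2,430 × R$65.40 = R$158,922.00.
EBIT = R$158,922.00 − R$102,400 = R$56,522.00.
After interest of R$19,152.00, pre-tax earnings = R$37,370.00.
Degree of combined leverage = contribution ÷ (EBIT − I) = R$158,922.00 ÷ R$37,370.00 = 4.2527.
EPS therefore changes by 4.2527 × (+20.4%) = +86.8%.

+86.8%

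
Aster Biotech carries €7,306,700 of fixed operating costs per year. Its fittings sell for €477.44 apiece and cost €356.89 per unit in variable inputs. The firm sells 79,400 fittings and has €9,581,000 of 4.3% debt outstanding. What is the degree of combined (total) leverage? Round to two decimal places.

Total contribution margin = 79,400 × €120.55 = €9,571,670.00.
EBIT = €9,571,670.00 − €7,306,700 = €2,264,970.00. Interest = €411,983.00.
DOL = €9,571,670.00 ÷ €2,264,970.00 = 4.2260; DFL = €2,264,970.00 ÷ €1,852,987.00 = 1.2223.
DCL = DOL × DFL = 4.2260 × 1.2223 = 5.1654.

5.17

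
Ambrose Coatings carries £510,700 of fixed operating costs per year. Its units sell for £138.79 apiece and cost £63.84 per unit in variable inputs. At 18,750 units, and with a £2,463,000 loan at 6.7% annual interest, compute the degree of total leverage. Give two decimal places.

1.93

Contribution at this volume is 18,750 × £74.95 = £1,405,312.50.
EBIT = £1,405,312.50 − £510,700 = £894,612.50. Interest = £165,021.00, so EBIT − I = £729,591.50.
Degree of total leverage = total CM / (EBIT − interest) = £1,405,312.50 / £729,591.50 = 1.9262.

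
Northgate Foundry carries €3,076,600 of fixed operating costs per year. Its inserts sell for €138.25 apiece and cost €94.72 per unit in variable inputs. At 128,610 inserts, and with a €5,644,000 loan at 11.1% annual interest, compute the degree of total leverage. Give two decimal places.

2.95

Contribution at this volume is 128,610 × €43.53 = €5,598,393.30.
Operating income = contribution − fixed costs = €5,598,393.30 − €3,076,600 = €2,521,793.30. Interest = €626,484.00, so EBIT − I = €1,895,309.30.
DCL = contribution ÷ (EBIT − I) = €5,598,393.30 ÷ €1,895,309.30 = 2.9538.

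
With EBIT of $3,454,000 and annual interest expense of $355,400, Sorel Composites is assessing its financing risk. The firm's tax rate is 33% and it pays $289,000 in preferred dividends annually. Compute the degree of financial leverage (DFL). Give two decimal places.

Interest = $355,400.00.
Pre-tax preferred-dividend burden = $289,000 ÷ (1 − 0.33) = $431,343.28.
DFL = EBIT ÷ [EBIT − I − D_p/(1−t)] = $3,454,000 ÷ [$3,454,000 − $355,400.00 − $431,343.28] = $3,454,000 ÷ $2,667,256.72 = 1.2950.

1.29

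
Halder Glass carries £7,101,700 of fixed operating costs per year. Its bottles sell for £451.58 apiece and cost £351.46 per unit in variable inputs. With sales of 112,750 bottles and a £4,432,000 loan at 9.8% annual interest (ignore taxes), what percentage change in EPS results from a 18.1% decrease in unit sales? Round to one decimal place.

At 112,750 units, contribution = 112,750 × £100.12 = £11,288,530.00.
Operating income = contribution − fixed costs = £11,288,530.00 − £7,101,700 = £4,186,830.00.
After interest of £434,336.00, pre-tax earnings = £3,752,494.00.
DCL = total CM / (EBIT − I) = £11,288,530.00 / £3,752,494.00 = 3.0083.
EPS therefore changes by 3.0083 × (-18.1%) = -54.4%.

-54.4%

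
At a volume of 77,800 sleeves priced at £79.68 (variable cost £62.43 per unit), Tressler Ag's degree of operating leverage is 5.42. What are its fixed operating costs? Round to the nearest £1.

Contribution at this volume is 77,800 × £17.25 = £1,342,050.00.
DOL = contribution / EBIT, so EBIT = £1,342,050.00 / 5.42 = £247,610.70.
Fixed costs = CM − EBIT = £1,342,050.00 − £247,610.70 = £1,094,439.

£1,094,439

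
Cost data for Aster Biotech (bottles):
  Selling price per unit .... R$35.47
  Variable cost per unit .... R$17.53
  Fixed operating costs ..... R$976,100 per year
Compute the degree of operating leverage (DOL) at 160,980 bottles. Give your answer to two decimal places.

At 160,980 units, contribution = 160,980 × R$17.94 = R$2,887,981.20.
EBIT = R$2,887,981.20 − R$976,100 = R$1,911,881.20.
So DOL = total CM / EBIT = R$2,887,981.20 / R$1,911,881.20 = 1.5105.

1.51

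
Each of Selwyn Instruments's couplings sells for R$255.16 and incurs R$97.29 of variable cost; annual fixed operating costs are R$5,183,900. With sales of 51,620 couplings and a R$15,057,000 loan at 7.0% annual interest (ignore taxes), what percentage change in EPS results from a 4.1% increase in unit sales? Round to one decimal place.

Contribution at this volume is 51,620 × R$157.87 = R$8,149,249.40.
Operating income = contribution − fixed costs = R$8,149,249.40 − R$5,183,900 = R$2,965,349.40.
Interest = R$1,053,990.00, so EBIT − I = R$1,911,359.40.
Degree of combined leverage = contribution ÷ (EBIT − I) = R$8,149,249.40 ÷ R$1,911,359.40 = 4.2636.
EPS therefore changes by 4.2636 × (+4.1%) = +17.5%.

+17.5%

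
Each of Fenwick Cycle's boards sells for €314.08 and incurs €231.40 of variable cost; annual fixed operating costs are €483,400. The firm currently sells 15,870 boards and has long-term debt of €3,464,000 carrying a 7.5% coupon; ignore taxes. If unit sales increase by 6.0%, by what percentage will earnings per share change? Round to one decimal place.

+13.8%

At 15,870 units, contribution = 15,870 × €82.68 = €1,312,131.60.
EBIT = €1,312,131.60 − €483,400 = €828,731.60.
Interest = €259,800.00, so EBIT − I = €568,931.60.
DCL = total CM / (EBIT − I) = €1,312,131.60 / €568,931.60 = 2.3063.
%ΔEPS = DCL × %ΔSales = 2.3063 × +6.0% = +13.8%.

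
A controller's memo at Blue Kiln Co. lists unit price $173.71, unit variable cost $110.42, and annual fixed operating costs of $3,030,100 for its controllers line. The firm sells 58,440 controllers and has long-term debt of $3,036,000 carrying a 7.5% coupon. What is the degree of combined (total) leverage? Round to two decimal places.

8.39

At 58,440 units, contribution = 58,440 × $63.29 = $3,698,667.60.
Operating income = contribution − fixed costs = $3,698,667.60 − $3,030,100 = $668,567.60. Interest = $227,700.00, so EBIT − I = $440,867.60.
DCL = contribution ÷ (EBIT − I) = $3,698,667.60 ÷ $440,867.60 = 8.3895.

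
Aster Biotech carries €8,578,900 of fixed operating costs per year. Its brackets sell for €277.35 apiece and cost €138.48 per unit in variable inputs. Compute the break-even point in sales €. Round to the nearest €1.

CM per unit = €277.35 − €138.48 = €138.87; CM ratio = €138.87 / €277.35 = 0.5007.
Break-even sales = FC ÷ CM ratio = €8,578,900 × €277.35 / €138.87 = €17,133,707.

€17,133,707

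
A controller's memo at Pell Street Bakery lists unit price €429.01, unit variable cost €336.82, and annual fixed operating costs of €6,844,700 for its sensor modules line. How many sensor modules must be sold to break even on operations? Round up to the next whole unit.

Unit CM = price − variable cost = €429.01 − €336.82 = €92.19.
Break-even Q = €6,844,700 / €92.19 = 74,245.58 → 74,246 sensor modules.

74,246 sensor modules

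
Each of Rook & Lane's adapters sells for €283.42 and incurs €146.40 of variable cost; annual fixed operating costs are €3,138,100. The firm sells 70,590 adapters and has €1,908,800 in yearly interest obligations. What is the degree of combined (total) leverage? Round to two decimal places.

At 70,590 units, contribution = 70,590 × €137.02 = €9,672,241.80.
EBIT = €9,672,241.80 − €3,138,100 = €6,534,141.80. Interest = €1,908,800.00, so EBIT − I = €4,625,341.80.
Degree of total leverage = total CM / (EBIT − interest) = €9,672,241.80 / €4,625,341.80 = 2.0911.

2.09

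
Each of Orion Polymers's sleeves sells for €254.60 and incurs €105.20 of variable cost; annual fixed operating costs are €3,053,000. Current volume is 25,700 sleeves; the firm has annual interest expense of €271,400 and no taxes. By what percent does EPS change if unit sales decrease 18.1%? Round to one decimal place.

At 25,700 units, contribution = 25,700 × €149.40 = €3,839,580.00.
EBIT = €3,839,580.00 − €3,053,000 = €786,580.00.
After interest of €271,400.00, pre-tax earnings = €515,180.00.
Degree of combined leverage = contribution ÷ (EBIT − I) = €3,839,580.00 ÷ €515,180.00 = 7.4529.
EPS therefore changes by 7.4529 × (-18.1%) = -134.9%.

-134.9%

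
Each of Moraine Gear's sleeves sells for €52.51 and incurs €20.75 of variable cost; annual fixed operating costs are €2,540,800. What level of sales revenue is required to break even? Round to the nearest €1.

CM per unit = €52.51 − €20.75 = €31.76; CM ratio = €31.76 / €52.51 = 0.6048.
Break-even sales = FC ÷ CM ratio = €2,540,800 × €52.51 / €31.76 = €4,200,800.

€4,200,800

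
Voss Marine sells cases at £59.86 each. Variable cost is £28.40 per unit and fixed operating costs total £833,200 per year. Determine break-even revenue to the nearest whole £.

Contribution margin per unit = £59.86 − £28.40 = £31.46, a CM ratio of £31.46 ÷ £59.86 = 0.5256.
Break-even sales = FC ÷ CM ratio = £833,200 × £59.86 / £31.46 = £1,585,358.

£1,585,358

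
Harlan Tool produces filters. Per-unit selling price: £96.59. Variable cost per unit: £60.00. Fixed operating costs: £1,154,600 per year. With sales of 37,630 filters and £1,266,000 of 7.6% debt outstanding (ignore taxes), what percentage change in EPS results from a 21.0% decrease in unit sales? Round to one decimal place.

At 37,630 units, contribution = 37,630 × £36.59 = £1,376,881.70.
EBIT = £1,376,881.70 − £1,154,600 = £222,281.70.
Interest = £96,216.00, so EBIT − I = £126,065.70.
Degree of combined leverage = contribution ÷ (EBIT − I) = £1,376,881.70 ÷ £126,065.70 = 10.9219.
%ΔEPS = DCL × %ΔSales = 10.9219 × -21.0% = -229.4%.

-229.4%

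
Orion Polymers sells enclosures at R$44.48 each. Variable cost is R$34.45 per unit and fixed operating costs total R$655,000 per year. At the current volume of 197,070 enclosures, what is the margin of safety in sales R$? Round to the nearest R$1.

Unit CM = price − variable cost = R$44.48 − R$34.45 = R$10.03. Break-even units = R$655,000 ÷ R$10.03 = 65,304.09; break-even revenue = 65,304.09 × R$44.48 = R$2,904,725.82.
Current sales = 197,070 × R$44.48 = R$8,765,673.60.
Margin of safety = R$8,765,673.60 − R$2,904,725.82 = R$5,860,948.

R$5,860,948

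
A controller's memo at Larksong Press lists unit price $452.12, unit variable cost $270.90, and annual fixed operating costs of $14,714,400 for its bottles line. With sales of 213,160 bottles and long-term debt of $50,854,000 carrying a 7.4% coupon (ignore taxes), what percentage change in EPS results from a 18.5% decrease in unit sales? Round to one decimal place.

-35.5%

Contribution at this volume is 213,160 × $181.22 = $38,628,855.20.
EBIT = $38,628,855.20 − $14,714,400 = $23,914,455.20.
Interest = $3,763,196.00, so EBIT − I = $20,151,259.20.
DCL = total CM / (EBIT − I) = $38,628,855.20 / $20,151,259.20 = 1.9169.
EPS therefore changes by 1.9169 × (-18.5%) = -35.5%.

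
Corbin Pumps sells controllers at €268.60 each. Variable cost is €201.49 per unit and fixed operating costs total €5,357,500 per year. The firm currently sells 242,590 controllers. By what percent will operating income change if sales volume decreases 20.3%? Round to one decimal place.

-30.3%

Total contribution margin = 242,590 × €67.11 = €16,280,214.90.
Operating income = contribution − fixed costs = €16,280,214.90 − €5,357,500 = €10,922,714.90.
DOL = contribution ÷ EBIT = €16,280,214.90 ÷ €10,922,714.90 = 1.4905.
Operating income changes by 1.4905 × -20.3% = -30.3%.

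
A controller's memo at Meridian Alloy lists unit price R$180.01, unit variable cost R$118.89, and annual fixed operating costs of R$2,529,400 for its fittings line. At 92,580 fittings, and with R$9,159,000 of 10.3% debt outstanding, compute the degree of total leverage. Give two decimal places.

2.59

Total contribution margin = 92,580 × R$61.12 = R$5,658,489.60.
Operating income = contribution − fixed costs = R$5,658,489.60 − R$2,529,400 = R$3,129,089.60. Interest = R$943,377.00.
DOL = R$5,658,489.60 ÷ R$3,129,089.60 = 1.8084; DFL = R$3,129,089.60 ÷ R$2,185,712.60 = 1.4316.
Combined leverage = 1.8084 × 1.4316 = 2.5889.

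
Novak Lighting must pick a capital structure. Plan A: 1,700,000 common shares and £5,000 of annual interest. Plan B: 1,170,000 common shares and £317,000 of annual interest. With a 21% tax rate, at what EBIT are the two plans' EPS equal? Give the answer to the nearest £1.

£1,005,755

Set EPS_A = EPS_B: (EBIT − £5,000)(1 − 0.21) ÷ 1,700,000 = (EBIT − £317,000)(1 − 0.21) ÷ 1,170,000.
Cancelling (1 − t) and cross-multiplying: 1,170,000·(EBIT − 5,000) = 1,700,000·(EBIT − 317,000).
Solving, EBIT = (317,000·1,700,000 − 5,000·1,170,000) / (1,700,000 − 1,170,000) = 533,050,000,000 / 530,000 = 1,005,754.72.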